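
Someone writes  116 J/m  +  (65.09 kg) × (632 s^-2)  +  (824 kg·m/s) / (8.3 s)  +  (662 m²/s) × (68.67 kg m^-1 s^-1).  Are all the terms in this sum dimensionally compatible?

No

Dimensions:
  116 J/m:  J·m⁻¹ = N·m·m⁻¹ = kg·m·s⁻²
  (65.09 kg) × (632 s^-2):  [kg] · [s⁻²] = kg·s⁻²
  (824 kg·m/s) / (8.3 s):  [kg·m·s⁻¹] / [s] = kg·m·s⁻²
  (662 m²/s) × (68.67 kg m^-1 s^-1):  [m²·s⁻¹] · [kg·m⁻¹·s⁻¹] = kg·m·s⁻²
The terms do not share a single dimension (kg·m·s⁻² vs kg·s⁻²).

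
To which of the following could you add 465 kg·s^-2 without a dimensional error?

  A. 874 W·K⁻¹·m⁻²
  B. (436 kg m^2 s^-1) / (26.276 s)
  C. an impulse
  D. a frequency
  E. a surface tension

E.

Reference: kg·s⁻².
Each option:
  A. W·m⁻²·K⁻¹ = J·s⁻¹·m⁻²·K⁻¹ = kg·s⁻³·K⁻¹
  B. [kg·m²·s⁻¹] / [s] = kg·m²·s⁻²
  C. [impulse] = kg·m·s⁻¹
  D. [frequency] = s⁻¹
  E. [surface tension] = kg·s⁻²  ← same
Only E. matches kg·s⁻².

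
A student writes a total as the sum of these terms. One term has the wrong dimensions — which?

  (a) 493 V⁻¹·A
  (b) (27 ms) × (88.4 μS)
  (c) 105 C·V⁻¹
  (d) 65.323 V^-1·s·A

In SI base units:
  (a) A·V⁻¹ = A·(J·C⁻¹)⁻¹ = kg⁻¹·m⁻²·s³·A²
  (b) [s] · [kg⁻¹·m⁻²·s³·A²] = kg⁻¹·m⁻²·s⁴·A²
  (c) C·V⁻¹ = s·A·(J·C⁻¹)⁻¹ = kg⁻¹·m⁻²·s⁴·A²
  (d) A·s·V⁻¹ = A·s·(J·C⁻¹)⁻¹ = kg⁻¹·m⁻²·s⁴·A²
All reduce to kg⁻¹·m⁻²·s⁴·A² except (a), which is kg⁻¹·m⁻²·s³·A².

(a)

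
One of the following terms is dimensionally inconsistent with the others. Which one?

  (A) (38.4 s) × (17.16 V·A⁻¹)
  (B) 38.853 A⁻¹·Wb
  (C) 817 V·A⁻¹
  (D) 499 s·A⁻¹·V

Dimensions:
  (A) [s] · [kg·m²·s⁻³·A⁻²] = kg·m²·s⁻²·A⁻²
  (B) Wb·A⁻¹ = V·s·A⁻¹ = kg·m²·s⁻²·A⁻²
  (C) V·A⁻¹ = J·C⁻¹·A⁻¹ = kg·m²·s⁻³·A⁻²
  (D) V·s·A⁻¹ = J·C⁻¹·s·A⁻¹ = kg·m²·s⁻²·A⁻²
All reduce to kg·m²·s⁻²·A⁻² except (C), which is kg·m²·s⁻³·A⁻².

(C)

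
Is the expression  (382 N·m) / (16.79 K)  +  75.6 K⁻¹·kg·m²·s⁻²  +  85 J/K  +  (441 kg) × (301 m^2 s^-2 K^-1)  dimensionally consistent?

Reduce each to base SI dimensions:
  (382 N·m) / (16.79 K):  [kg·m²·s⁻²] / [K] = kg·m²·s⁻²·K⁻¹
  75.6 K⁻¹·kg·m²·s⁻²:  kg·m²·s⁻²·K⁻¹
  85 J/K:  J·K⁻¹ = N·m·K⁻¹ = kg·m²·s⁻²·K⁻¹
  (441 kg) × (301 m^2 s^-2 K^-1):  [kg] · [m²·s⁻²·K⁻¹] = kg·m²·s⁻²·K⁻¹
Every term reduces to kg·m²·s⁻²·K⁻¹.

Yes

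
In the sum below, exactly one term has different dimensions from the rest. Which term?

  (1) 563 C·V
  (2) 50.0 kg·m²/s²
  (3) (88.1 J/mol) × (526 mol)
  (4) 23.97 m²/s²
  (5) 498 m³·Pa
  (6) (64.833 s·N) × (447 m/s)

Expand each in SI base units:
  (1) C·V = s·A·J·C⁻¹ = kg·m²·s⁻²
  (2) kg·m²·s⁻²
  (3) [kg·m²·s⁻²·mol⁻¹] · [mol] = kg·m²·s⁻²
  (4) m²·s⁻²
  (5) Pa·m³ = N·m⁻²·m³ = kg·m²·s⁻²
  (6) [kg·m·s⁻¹] · [m·s⁻¹] = kg·m²·s⁻²
All reduce to kg·m²·s⁻² except (4), which is m²·s⁻².

(4)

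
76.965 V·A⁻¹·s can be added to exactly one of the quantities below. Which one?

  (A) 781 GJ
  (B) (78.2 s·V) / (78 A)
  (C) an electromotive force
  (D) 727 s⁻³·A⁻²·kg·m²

Reference: V·s·A⁻¹ = J·C⁻¹·s·A⁻¹ = kg·m²·s⁻²·A⁻².
Each option:
  (A) J = N·m = kg·m²·s⁻²
  (B) [kg·m²·s⁻²·A⁻¹] / [A] = kg·m²·s⁻²·A⁻²  ← same
  (C) [electromotive force] = kg·m²·s⁻³·A⁻¹
  (D) kg·m²·s⁻³·A⁻²
Only (B) matches kg·m²·s⁻²·A⁻².

(B)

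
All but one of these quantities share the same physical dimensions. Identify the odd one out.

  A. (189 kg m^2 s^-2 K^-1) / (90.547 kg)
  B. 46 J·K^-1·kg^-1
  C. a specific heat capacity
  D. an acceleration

D.

In SI base units:
  A. [kg·m²·s⁻²·K⁻¹] / [kg] = m²·s⁻²·K⁻¹
  B. J·kg⁻¹·K⁻¹ = N·m·kg⁻¹·K⁻¹ = m²·s⁻²·K⁻¹
  C. [specific heat capacity] = m²·s⁻²·K⁻¹
  D. [acceleration] = m·s⁻²
All reduce to m²·s⁻²·K⁻¹ except D., which is m·s⁻².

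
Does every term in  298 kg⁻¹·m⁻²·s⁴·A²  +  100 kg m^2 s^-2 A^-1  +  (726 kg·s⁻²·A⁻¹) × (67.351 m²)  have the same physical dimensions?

No

Dimensions:
  298 kg⁻¹·m⁻²·s⁴·A²:  kg⁻¹·m⁻²·s⁴·A²
  100 kg m^2 s^-2 A^-1:  kg·m²·s⁻²·A⁻¹
  (726 kg·s⁻²·A⁻¹) × (67.351 m²):  [kg·s⁻²·A⁻¹] · [m²] = kg·m²·s⁻²·A⁻¹
The terms do not share a single dimension (kg·m²·s⁻²·A⁻¹ vs kg⁻¹·m⁻²·s⁴·A²).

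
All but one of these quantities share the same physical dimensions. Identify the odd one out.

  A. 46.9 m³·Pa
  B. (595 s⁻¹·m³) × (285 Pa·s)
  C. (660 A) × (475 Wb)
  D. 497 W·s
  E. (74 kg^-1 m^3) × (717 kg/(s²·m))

E.

Dimensions:
  A. Pa·m³ = N·m⁻²·m³ = kg·m²·s⁻²
  B. [m³·s⁻¹] · [kg·m⁻¹·s⁻¹] = kg·m²·s⁻²
  C. [A] · [kg·m²·s⁻²·A⁻¹] = kg·m²·s⁻²
  D. W·s = J·s⁻¹·s = kg·m²·s⁻²
  E. [kg⁻¹·m³] · [kg·m⁻¹·s⁻²] = m²·s⁻²
All reduce to kg·m²·s⁻² except E., which is m²·s⁻².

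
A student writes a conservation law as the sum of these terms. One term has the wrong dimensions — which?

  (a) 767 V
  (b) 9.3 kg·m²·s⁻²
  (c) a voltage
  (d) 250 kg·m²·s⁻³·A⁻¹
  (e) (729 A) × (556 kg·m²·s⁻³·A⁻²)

Dimensions:
  (a) V = J·C⁻¹ = kg·m²·s⁻³·A⁻¹
  (b) kg·m²·s⁻²
  (c) [voltage] = kg·m²·s⁻³·A⁻¹
  (d) kg·m²·s⁻³·A⁻¹
  (e) [A] · [kg·m²·s⁻³·A⁻²] = kg·m²·s⁻³·A⁻¹
All reduce to kg·m²·s⁻³·A⁻¹ except (b), which is kg·m²·s⁻².

(b)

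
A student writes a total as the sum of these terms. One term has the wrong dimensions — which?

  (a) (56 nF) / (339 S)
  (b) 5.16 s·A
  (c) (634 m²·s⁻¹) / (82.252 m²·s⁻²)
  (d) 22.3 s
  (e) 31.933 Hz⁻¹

In SI base units:
  (a) [kg⁻¹·m⁻²·s⁴·A²] / [kg⁻¹·m⁻²·s³·A²] = s
  (b) A·s = s·A
  (c) [m²·s⁻¹] / [m²·s⁻²] = s
  (d) s
  (e) Hz⁻¹ = (s⁻¹)⁻¹ = s
All reduce to s except (b), which is s·A.

(b)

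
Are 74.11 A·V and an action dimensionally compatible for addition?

No

In SI base units:
  74.11 A·V:  V·A = J·C⁻¹·A = kg·m²·s⁻³
  an action:  [action] = kg·m²·s⁻¹
kg·m²·s⁻³ ≠ kg·m²·s⁻¹, so they cannot be added.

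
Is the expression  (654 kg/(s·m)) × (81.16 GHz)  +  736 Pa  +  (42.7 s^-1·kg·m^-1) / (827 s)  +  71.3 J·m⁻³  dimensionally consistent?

In SI base units:
  (654 kg/(s·m)) × (81.16 GHz):  [kg·m⁻¹·s⁻¹] · [s⁻¹] = kg·m⁻¹·s⁻²
  736 Pa:  Pa = N·m⁻² = kg·m⁻¹·s⁻²
  (42.7 s^-1·kg·m^-1) / (827 s):  [kg·m⁻¹·s⁻¹] / [s] = kg·m⁻¹·s⁻²
  71.3 J·m⁻³:  J·m⁻³ = N·m·m⁻³ = kg·m⁻¹·s⁻²
Every term reduces to kg·m⁻¹·s⁻².

Yes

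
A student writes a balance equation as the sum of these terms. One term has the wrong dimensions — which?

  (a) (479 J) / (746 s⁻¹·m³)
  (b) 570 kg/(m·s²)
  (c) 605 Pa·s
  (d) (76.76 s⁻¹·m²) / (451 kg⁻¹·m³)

(b)

Reduce each to base SI dimensions:
  (a) [kg·m²·s⁻²] / [m³·s⁻¹] = kg·m⁻¹·s⁻¹
  (b) kg·m⁻¹·s⁻²
  (c) Pa·s = N·m⁻²·s = kg·m⁻¹·s⁻¹
  (d) [m²·s⁻¹] / [kg⁻¹·m³] = kg·m⁻¹·s⁻¹
All reduce to kg·m⁻¹·s⁻¹ except (b), which is kg·m⁻¹·s⁻².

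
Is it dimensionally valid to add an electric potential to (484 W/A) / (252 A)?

In SI base units:
  an electric potential:  [electric potential] = kg·m²·s⁻³·A⁻¹
  (484 W/A) / (252 A):  [kg·m²·s⁻³·A⁻¹] / [A] = kg·m²·s⁻³·A⁻²
kg·m²·s⁻³·A⁻¹ ≠ kg·m²·s⁻³·A⁻², so they cannot be added.

No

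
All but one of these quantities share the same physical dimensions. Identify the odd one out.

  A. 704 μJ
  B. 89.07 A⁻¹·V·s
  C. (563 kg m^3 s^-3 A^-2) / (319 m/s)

A.

Reduce each to base SI dimensions:
  A. J = N·m = kg·m²·s⁻²
  B. V·s·A⁻¹ = J·C⁻¹·s·A⁻¹ = kg·m²·s⁻²·A⁻²
  C. [kg·m³·s⁻³·A⁻²] / [m·s⁻¹] = kg·m²·s⁻²·A⁻²
All reduce to kg·m²·s⁻²·A⁻² except A., which is kg·m²·s⁻².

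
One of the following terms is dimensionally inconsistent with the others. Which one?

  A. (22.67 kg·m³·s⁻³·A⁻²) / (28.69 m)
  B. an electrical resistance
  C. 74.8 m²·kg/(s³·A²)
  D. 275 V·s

Dimensions:
  A. [kg·m³·s⁻³·A⁻²] / [m] = kg·m²·s⁻³·A⁻²
  B. [electrical resistance] = kg·m²·s⁻³·A⁻²
  C. kg·m²·s⁻³·A⁻²
  D. V·s = J·C⁻¹·s = kg·m²·s⁻²·A⁻¹
All reduce to kg·m²·s⁻³·A⁻² except D., which is kg·m²·s⁻²·A⁻¹.

D.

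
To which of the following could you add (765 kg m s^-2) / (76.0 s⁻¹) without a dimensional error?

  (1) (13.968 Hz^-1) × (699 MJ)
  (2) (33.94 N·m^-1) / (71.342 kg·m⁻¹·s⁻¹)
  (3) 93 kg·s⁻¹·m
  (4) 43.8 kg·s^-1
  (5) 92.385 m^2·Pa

(3)

Reference: [kg·m·s⁻²] / [s⁻¹] = kg·m·s⁻¹.
Each option:
  (1) [s] · [kg·m²·s⁻²] = kg·m²·s⁻¹
  (2) [kg·s⁻²] / [kg·m⁻¹·s⁻¹] = m·s⁻¹
  (3) kg·m·s⁻¹  ← same
  (4) kg·s⁻¹
  (5) Pa·m² = N·m⁻²·m² = kg·m·s⁻²
Only (3) matches kg·m·s⁻¹.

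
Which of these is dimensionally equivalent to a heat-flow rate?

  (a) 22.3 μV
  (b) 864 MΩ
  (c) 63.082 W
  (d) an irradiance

(c)

Reference: [heat-flow rate] = kg·m²·s⁻³.
Each option:
  (a) V = J·C⁻¹ = kg·m²·s⁻³·A⁻¹
  (b) Ω = V·A⁻¹ = kg·m²·s⁻³·A⁻²
  (c) W = J·s⁻¹ = kg·m²·s⁻³  ← same
  (d) [irradiance] = kg·s⁻³
Only (c) matches kg·m²·s⁻³.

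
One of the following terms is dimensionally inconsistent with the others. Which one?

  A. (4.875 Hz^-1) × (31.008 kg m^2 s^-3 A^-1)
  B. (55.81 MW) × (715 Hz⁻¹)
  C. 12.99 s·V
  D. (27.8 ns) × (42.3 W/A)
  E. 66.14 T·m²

B.

Expand each in SI base units:
  A. [s] · [kg·m²·s⁻³·A⁻¹] = kg·m²·s⁻²·A⁻¹
  B. [kg·m²·s⁻³] · [s] = kg·m²·s⁻²
  C. V·s = J·C⁻¹·s = kg·m²·s⁻²·A⁻¹
  D. [s] · [kg·m²·s⁻³·A⁻¹] = kg·m²·s⁻²·A⁻¹
  E. T·m² = Wb·m⁻²·m² = kg·m²·s⁻²·A⁻¹
All reduce to kg·m²·s⁻²·A⁻¹ except B., which is kg·m²·s⁻².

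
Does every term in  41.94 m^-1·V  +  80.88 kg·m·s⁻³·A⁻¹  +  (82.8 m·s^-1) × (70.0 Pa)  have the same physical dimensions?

No

Reduce each to base SI dimensions:
  41.94 m^-1·V:  V·m⁻¹ = J·C⁻¹·m⁻¹ = kg·m·s⁻³·A⁻¹
  80.88 kg·m·s⁻³·A⁻¹:  kg·m·s⁻³·A⁻¹
  (82.8 m·s^-1) × (70.0 Pa):  [m·s⁻¹] · [kg·m⁻¹·s⁻²] = kg·s⁻³
The terms do not share a single dimension (kg·m·s⁻³·A⁻¹ vs kg·s⁻³).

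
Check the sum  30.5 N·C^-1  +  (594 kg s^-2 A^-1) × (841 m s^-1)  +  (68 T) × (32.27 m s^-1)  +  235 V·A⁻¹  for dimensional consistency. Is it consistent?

No

Dimensions:
  30.5 N·C^-1:  N·C⁻¹ = kg·m·s⁻²·(s·A)⁻¹ = kg·m·s⁻³·A⁻¹
  (594 kg s^-2 A^-1) × (841 m s^-1):  [kg·s⁻²·A⁻¹] · [m·s⁻¹] = kg·m·s⁻³·A⁻¹
  (68 T) × (32.27 m s^-1):  [kg·s⁻²·A⁻¹] · [m·s⁻¹] = kg·m·s⁻³·A⁻¹
  235 V·A⁻¹:  V·A⁻¹ = J·C⁻¹·A⁻¹ = kg·m²·s⁻³·A⁻²
The terms do not share a single dimension (kg·m²·s⁻³·A⁻² vs kg·m·s⁻³·A⁻¹).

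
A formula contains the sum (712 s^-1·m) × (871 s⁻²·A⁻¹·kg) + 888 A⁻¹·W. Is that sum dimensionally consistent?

No

Work out the base dimensions of each:
  (712 s^-1·m) × (871 s⁻²·A⁻¹·kg):  [m·s⁻¹] · [kg·s⁻²·A⁻¹] = kg·m·s⁻³·A⁻¹
  888 A⁻¹·W:  W·A⁻¹ = J·s⁻¹·A⁻¹ = kg·m²·s⁻³·A⁻¹
kg·m·s⁻³·A⁻¹ ≠ kg·m²·s⁻³·A⁻¹, so they cannot be added.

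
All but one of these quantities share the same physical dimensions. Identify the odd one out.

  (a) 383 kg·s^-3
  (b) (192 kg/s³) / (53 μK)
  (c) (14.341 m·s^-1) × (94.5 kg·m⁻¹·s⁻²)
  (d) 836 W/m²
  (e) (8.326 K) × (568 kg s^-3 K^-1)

(b)

Dimensions:
  (a) kg·s⁻³
  (b) [kg·s⁻³] / [K] = kg·s⁻³·K⁻¹
  (c) [m·s⁻¹] · [kg·m⁻¹·s⁻²] = kg·s⁻³
  (d) W·m⁻² = J·s⁻¹·m⁻² = kg·s⁻³
  (e) [K] · [kg·s⁻³·K⁻¹] = kg·s⁻³
All reduce to kg·s⁻³ except (b), which is kg·s⁻³·K⁻¹.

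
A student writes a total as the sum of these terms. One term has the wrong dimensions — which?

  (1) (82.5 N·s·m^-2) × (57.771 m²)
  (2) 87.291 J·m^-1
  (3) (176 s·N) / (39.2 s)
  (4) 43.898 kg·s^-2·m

Expand each in SI base units:
  (1) [kg·m⁻¹·s⁻¹] · [m²] = kg·m·s⁻¹
  (2) J·m⁻¹ = N·m·m⁻¹ = kg·m·s⁻²
  (3) [kg·m·s⁻¹] / [s] = kg·m·s⁻²
  (4) kg·m·s⁻²
All reduce to kg·m·s⁻² except (1), which is kg·m·s⁻¹.

(1)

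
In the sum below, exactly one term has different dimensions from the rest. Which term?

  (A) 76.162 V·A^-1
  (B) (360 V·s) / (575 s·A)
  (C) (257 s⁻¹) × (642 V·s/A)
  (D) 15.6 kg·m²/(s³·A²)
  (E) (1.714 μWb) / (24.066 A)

In SI base units:
  (A) V·A⁻¹ = J·C⁻¹·A⁻¹ = kg·m²·s⁻³·A⁻²
  (B) [kg·m²·s⁻²·A⁻¹] / [s·A] = kg·m²·s⁻³·A⁻²
  (C) [s⁻¹] · [kg·m²·s⁻²·A⁻²] = kg·m²·s⁻³·A⁻²
  (D) kg·m²·s⁻³·A⁻²
  (E) [kg·m²·s⁻²·A⁻¹] / [A] = kg·m²·s⁻²·A⁻²
All reduce to kg·m²·s⁻³·A⁻² except (E), which is kg·m²·s⁻²·A⁻².

(E)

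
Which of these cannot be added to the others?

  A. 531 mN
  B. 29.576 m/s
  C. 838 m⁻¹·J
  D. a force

B.

In SI base units:
  A. N = kg·m·s⁻²
  B. m·s⁻¹
  C. J·m⁻¹ = N·m·m⁻¹ = kg·m·s⁻²
  D. [force] = kg·m·s⁻²
All reduce to kg·m·s⁻² except B., which is m·s⁻¹.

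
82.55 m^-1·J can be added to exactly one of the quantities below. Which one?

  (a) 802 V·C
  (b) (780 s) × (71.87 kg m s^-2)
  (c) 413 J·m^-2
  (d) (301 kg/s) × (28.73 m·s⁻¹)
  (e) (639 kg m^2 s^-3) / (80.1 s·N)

(d)

Reference: J·m⁻¹ = N·m·m⁻¹ = kg·m·s⁻².
Each option:
  (a) C·V = s·A·J·C⁻¹ = kg·m²·s⁻²
  (b) [s] · [kg·m·s⁻²] = kg·m·s⁻¹
  (c) J·m⁻² = N·m·m⁻² = kg·s⁻²
  (d) [kg·s⁻¹] · [m·s⁻¹] = kg·m·s⁻²  ← same
  (e) [kg·m²·s⁻³] / [kg·m·s⁻¹] = m·s⁻²
Only (d) matches kg·m·s⁻².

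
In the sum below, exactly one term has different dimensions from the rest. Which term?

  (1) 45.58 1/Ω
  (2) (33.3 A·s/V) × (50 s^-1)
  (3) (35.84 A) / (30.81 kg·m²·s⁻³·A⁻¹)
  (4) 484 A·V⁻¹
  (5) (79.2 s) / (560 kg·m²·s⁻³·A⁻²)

(5)

Dimensions:
  (1) Ω⁻¹ = (V·A⁻¹)⁻¹ = kg⁻¹·m⁻²·s³·A²
  (2) [kg⁻¹·m⁻²·s⁴·A²] · [s⁻¹] = kg⁻¹·m⁻²·s³·A²
  (3) [A] / [kg·m²·s⁻³·A⁻¹] = kg⁻¹·m⁻²·s³·A²
  (4) A·V⁻¹ = A·(J·C⁻¹)⁻¹ = kg⁻¹·m⁻²·s³·A²
  (5) [s] / [kg·m²·s⁻³·A⁻²] = kg⁻¹·m⁻²·s⁴·A²
All reduce to kg⁻¹·m⁻²·s³·A² except (5), which is kg⁻¹·m⁻²·s⁴·A².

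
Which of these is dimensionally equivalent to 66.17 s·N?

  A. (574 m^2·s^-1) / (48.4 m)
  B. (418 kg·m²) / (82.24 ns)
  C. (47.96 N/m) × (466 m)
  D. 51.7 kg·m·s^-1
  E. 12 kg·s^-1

Reference: N·s = kg·m·s⁻²·s = kg·m·s⁻¹.
Each option:
  A. [m²·s⁻¹] / [m] = m·s⁻¹
  B. [kg·m²] / [s] = kg·m²·s⁻¹
  C. [kg·s⁻²] · [m] = kg·m·s⁻²
  D. kg·m·s⁻¹  ← same
  E. kg·s⁻¹
Only D. matches kg·m·s⁻¹.

D.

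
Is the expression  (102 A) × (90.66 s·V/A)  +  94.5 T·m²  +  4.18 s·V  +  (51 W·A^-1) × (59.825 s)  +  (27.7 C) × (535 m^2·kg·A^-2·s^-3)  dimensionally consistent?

Yes

Dimensions:
  (102 A) × (90.66 s·V/A):  [A] · [kg·m²·s⁻²·A⁻²] = kg·m²·s⁻²·A⁻¹
  94.5 T·m²:  T·m² = Wb·m⁻²·m² = kg·m²·s⁻²·A⁻¹
  4.18 s·V:  V·s = J·C⁻¹·s = kg·m²·s⁻²·A⁻¹
  (51 W·A^-1) × (59.825 s):  [kg·m²·s⁻³·A⁻¹] · [s] = kg·m²·s⁻²·A⁻¹
  (27.7 C) × (535 m^2·kg·A^-2·s^-3):  [s·A] · [kg·m²·s⁻³·A⁻²] = kg·m²·s⁻²·A⁻¹
Every term reduces to kg·m²·s⁻²·A⁻¹.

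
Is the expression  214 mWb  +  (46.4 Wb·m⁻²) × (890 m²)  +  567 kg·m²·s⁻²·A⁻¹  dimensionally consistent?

Yes

Expand each in SI base units:
  214 mWb:  Wb = V·s = kg·m²·s⁻²·A⁻¹
  (46.4 Wb·m⁻²) × (890 m²):  [kg·s⁻²·A⁻¹] · [m²] = kg·m²·s⁻²·A⁻¹
  567 kg·m²·s⁻²·A⁻¹:  kg·m²·s⁻²·A⁻¹
Every term reduces to kg·m²·s⁻²·A⁻¹.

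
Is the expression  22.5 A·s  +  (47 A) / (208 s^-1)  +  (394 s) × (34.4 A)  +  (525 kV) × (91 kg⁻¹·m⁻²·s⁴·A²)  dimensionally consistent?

In SI base units:
  22.5 A·s:  A·s = s·A
  (47 A) / (208 s^-1):  [A] / [s⁻¹] = s·A
  (394 s) × (34.4 A):  [s] · [A] = s·A
  (525 kV) × (91 kg⁻¹·m⁻²·s⁴·A²):  [kg·m²·s⁻³·A⁻¹] · [kg⁻¹·m⁻²·s⁴·A²] = s·A
Every term reduces to s·A.

Yes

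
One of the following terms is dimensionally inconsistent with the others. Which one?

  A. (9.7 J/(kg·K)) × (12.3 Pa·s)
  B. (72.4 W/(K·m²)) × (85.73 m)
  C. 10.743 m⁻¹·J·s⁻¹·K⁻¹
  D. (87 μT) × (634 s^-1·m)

D.

Work out the base dimensions of each:
  A. [m²·s⁻²·K⁻¹] · [kg·m⁻¹·s⁻¹] = kg·m·s⁻³·K⁻¹
  B. [kg·s⁻³·K⁻¹] · [m] = kg·m·s⁻³·K⁻¹
  C. J·s⁻¹·m⁻¹·K⁻¹ = N·m·s⁻¹·m⁻¹·K⁻¹ = kg·m·s⁻³·K⁻¹
  D. [kg·s⁻²·A⁻¹] · [m·s⁻¹] = kg·m·s⁻³·A⁻¹
All reduce to kg·m·s⁻³·K⁻¹ except D., which is kg·m·s⁻³·A⁻¹.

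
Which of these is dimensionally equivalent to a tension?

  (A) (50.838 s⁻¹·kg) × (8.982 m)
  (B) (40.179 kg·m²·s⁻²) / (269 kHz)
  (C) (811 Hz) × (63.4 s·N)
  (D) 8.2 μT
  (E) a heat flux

Reference: [tension] = kg·m·s⁻².
Each option:
  (A) [kg·s⁻¹] · [m] = kg·m·s⁻¹
  (B) [kg·m²·s⁻²] / [s⁻¹] = kg·m²·s⁻¹
  (C) [s⁻¹] · [kg·m·s⁻¹] = kg·m·s⁻²  ← same
  (D) T = Wb·m⁻² = kg·s⁻²·A⁻¹
  (E) [heat flux] = kg·s⁻³
Only (C) matches kg·m·s⁻².

(C)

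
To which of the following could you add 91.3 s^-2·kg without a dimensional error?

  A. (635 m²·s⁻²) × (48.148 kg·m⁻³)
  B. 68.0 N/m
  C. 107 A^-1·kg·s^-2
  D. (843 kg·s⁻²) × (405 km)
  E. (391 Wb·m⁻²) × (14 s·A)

Reference: kg·s⁻².
Each option:
  A. [m²·s⁻²] · [kg·m⁻³] = kg·m⁻¹·s⁻²
  B. N·m⁻¹ = kg·m·s⁻²·m⁻¹ = kg·s⁻²  ← same
  C. kg·s⁻²·A⁻¹
  D. [kg·s⁻²] · [m] = kg·m·s⁻²
  E. [kg·s⁻²·A⁻¹] · [s·A] = kg·s⁻¹
Only B. matches kg·s⁻².

B.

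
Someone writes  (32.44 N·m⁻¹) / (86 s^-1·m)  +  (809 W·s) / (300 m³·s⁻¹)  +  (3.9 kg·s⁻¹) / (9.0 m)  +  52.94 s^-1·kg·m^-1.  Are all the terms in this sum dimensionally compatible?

Yes

Expand each in SI base units:
  (32.44 N·m⁻¹) / (86 s^-1·m):  [kg·s⁻²] / [m·s⁻¹] = kg·m⁻¹·s⁻¹
  (809 W·s) / (300 m³·s⁻¹):  [kg·m²·s⁻²] / [m³·s⁻¹] = kg·m⁻¹·s⁻¹
  (3.9 kg·s⁻¹) / (9.0 m):  [kg·s⁻¹] / [m] = kg·m⁻¹·s⁻¹
  52.94 s^-1·kg·m^-1:  kg·m⁻¹·s⁻¹
Every term reduces to kg·m⁻¹·s⁻¹.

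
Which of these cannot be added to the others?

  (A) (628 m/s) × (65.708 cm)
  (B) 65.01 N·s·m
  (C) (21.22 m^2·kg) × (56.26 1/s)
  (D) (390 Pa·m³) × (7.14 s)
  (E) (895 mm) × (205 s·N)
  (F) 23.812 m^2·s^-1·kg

Dimensions:
  (A) [m·s⁻¹] · [m] = m²·s⁻¹
  (B) N·m·s = kg·m·s⁻²·m·s = kg·m²·s⁻¹
  (C) [kg·m²] · [s⁻¹] = kg·m²·s⁻¹
  (D) [kg·m²·s⁻²] · [s] = kg·m²·s⁻¹
  (E) [m] · [kg·m·s⁻¹] = kg·m²·s⁻¹
  (F) kg·m²·s⁻¹
All reduce to kg·m²·s⁻¹ except (A), which is m²·s⁻¹.

(A)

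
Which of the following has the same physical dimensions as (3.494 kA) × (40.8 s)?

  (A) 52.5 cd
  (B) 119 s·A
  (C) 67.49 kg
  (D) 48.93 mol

(B)

Reference: [A] · [s] = s·A.
Each option:
  (A) cd
  (B) A·s = s·A  ← same
  (C) kg
  (D) mol
Only (B) matches s·A.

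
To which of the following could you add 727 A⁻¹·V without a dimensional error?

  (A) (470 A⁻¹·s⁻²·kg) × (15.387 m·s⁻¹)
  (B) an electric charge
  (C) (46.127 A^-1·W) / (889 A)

Reference: V·A⁻¹ = J·C⁻¹·A⁻¹ = kg·m²·s⁻³·A⁻².
Each option:
  (A) [kg·s⁻²·A⁻¹] · [m·s⁻¹] = kg·m·s⁻³·A⁻¹
  (B) [electric charge] = s·A
  (C) [kg·m²·s⁻³·A⁻¹] / [A] = kg·m²·s⁻³·A⁻²  ← same
Only (C) matches kg·m²·s⁻³·A⁻².

(C)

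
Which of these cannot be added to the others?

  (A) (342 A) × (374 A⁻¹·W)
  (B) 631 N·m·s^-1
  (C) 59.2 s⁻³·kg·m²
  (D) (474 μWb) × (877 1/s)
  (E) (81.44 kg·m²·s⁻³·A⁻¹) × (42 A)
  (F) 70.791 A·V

Dimensions:
  (A) [A] · [kg·m²·s⁻³·A⁻¹] = kg·m²·s⁻³
  (B) N·m·s⁻¹ = kg·m·s⁻²·m·s⁻¹ = kg·m²·s⁻³
  (C) kg·m²·s⁻³
  (D) [kg·m²·s⁻²·A⁻¹] · [s⁻¹] = kg·m²·s⁻³·A⁻¹
  (E) [kg·m²·s⁻³·A⁻¹] · [A] = kg·m²·s⁻³
  (F) V·A = J·C⁻¹·A = kg·m²·s⁻³
All reduce to kg·m²·s⁻³ except (D), which is kg·m²·s⁻³·A⁻¹.

(D)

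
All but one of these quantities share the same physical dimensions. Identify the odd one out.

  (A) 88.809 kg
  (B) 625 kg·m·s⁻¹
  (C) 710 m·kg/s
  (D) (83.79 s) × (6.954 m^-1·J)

(A)

Expand each in SI base units:
  (A) kg
  (B) kg·m·s⁻¹
  (C) kg·m·s⁻¹
  (D) [s] · [kg·m·s⁻²] = kg·m·s⁻¹
All reduce to kg·m·s⁻¹ except (A), which is kg.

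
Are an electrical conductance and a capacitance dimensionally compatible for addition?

Expand each in SI base units:
  an electrical conductance:  [electrical conductance] = kg⁻¹·m⁻²·s³·A²
  a capacitance:  [capacitance] = kg⁻¹·m⁻²·s⁴·A²
kg⁻¹·m⁻²·s³·A² ≠ kg⁻¹·m⁻²·s⁴·A², so they cannot be added.

No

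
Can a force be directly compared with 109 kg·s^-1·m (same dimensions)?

Reduce each to base SI dimensions:
  a force:  [force] = kg·m·s⁻²
  109 kg·s^-1·m:  kg·m·s⁻¹
kg·m·s⁻² ≠ kg·m·s⁻¹, so they cannot be added.

No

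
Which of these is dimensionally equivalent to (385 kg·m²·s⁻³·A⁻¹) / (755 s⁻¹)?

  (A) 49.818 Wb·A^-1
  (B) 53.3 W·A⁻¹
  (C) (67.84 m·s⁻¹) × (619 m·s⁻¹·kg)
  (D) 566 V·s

(D)

Reference: [kg·m²·s⁻³·A⁻¹] / [s⁻¹] = kg·m²·s⁻²·A⁻¹.
Each option:
  (A) Wb·A⁻¹ = V·s·A⁻¹ = kg·m²·s⁻²·A⁻²
  (B) W·A⁻¹ = J·s⁻¹·A⁻¹ = kg·m²·s⁻³·A⁻¹
  (C) [m·s⁻¹] · [kg·m·s⁻¹] = kg·m²·s⁻²
  (D) V·s = J·C⁻¹·s = kg·m²·s⁻²·A⁻¹  ← same
Only (D) matches kg·m²·s⁻²·A⁻¹.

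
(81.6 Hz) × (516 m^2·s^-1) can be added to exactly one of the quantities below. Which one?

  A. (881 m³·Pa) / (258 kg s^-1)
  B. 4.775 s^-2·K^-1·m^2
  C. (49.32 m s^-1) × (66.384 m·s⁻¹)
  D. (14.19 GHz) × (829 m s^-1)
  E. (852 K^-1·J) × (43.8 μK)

C.

Reference: [s⁻¹] · [m²·s⁻¹] = m²·s⁻².
Each option:
  A. [kg·m²·s⁻²] / [kg·s⁻¹] = m²·s⁻¹
  B. m²·s⁻²·K⁻¹
  C. [m·s⁻¹] · [m·s⁻¹] = m²·s⁻²  ← same
  D. [s⁻¹] · [m·s⁻¹] = m·s⁻²
  E. [kg·m²·s⁻²·K⁻¹] · [K] = kg·m²·s⁻²
Only C. matches m²·s⁻².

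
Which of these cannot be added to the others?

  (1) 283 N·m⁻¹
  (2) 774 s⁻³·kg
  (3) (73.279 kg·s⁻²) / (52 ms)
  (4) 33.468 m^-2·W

(1)

Reduce each to base SI dimensions:
  (1) N·m⁻¹ = kg·m·s⁻²·m⁻¹ = kg·s⁻²
  (2) kg·s⁻³
  (3) [kg·s⁻²] / [s] = kg·s⁻³
  (4) W·m⁻² = J·s⁻¹·m⁻² = kg·s⁻³
All reduce to kg·s⁻³ except (1), which is kg·s⁻².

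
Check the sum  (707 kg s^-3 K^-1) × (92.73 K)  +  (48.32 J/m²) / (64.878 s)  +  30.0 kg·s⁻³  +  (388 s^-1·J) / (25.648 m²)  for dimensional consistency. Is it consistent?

Reduce each to base SI dimensions:
  (707 kg s^-3 K^-1) × (92.73 K):  [kg·s⁻³·K⁻¹] · [K] = kg·s⁻³
  (48.32 J/m²) / (64.878 s):  [kg·s⁻²] / [s] = kg·s⁻³
  30.0 kg·s⁻³:  kg·s⁻³
  (388 s^-1·J) / (25.648 m²):  [kg·m²·s⁻³] / [m²] = kg·s⁻³
Every term reduces to kg·s⁻³.

Yes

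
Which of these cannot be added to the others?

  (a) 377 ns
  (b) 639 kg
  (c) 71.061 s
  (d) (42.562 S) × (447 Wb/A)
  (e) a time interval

Dimensions:
  (a) s
  (b) kg
  (c) s
  (d) [kg⁻¹·m⁻²·s³·A²] · [kg·m²·s⁻²·A⁻²] = s
  (e) [time interval] = s
All reduce to s except (b), which is kg.

(b)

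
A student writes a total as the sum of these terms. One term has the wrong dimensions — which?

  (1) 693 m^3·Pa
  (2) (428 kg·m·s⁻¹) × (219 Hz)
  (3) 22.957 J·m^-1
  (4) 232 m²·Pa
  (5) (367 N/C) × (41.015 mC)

Expand each in SI base units:
  (1) Pa·m³ = N·m⁻²·m³ = kg·m²·s⁻²
  (2) [kg·m·s⁻¹] · [s⁻¹] = kg·m·s⁻²
  (3) J·m⁻¹ = N·m·m⁻¹ = kg·m·s⁻²
  (4) Pa·m² = N·m⁻²·m² = kg·m·s⁻²
  (5) [kg·m·s⁻³·A⁻¹] · [s·A] = kg·m·s⁻²
All reduce to kg·m·s⁻² except (1), which is kg·m²·s⁻².

(1)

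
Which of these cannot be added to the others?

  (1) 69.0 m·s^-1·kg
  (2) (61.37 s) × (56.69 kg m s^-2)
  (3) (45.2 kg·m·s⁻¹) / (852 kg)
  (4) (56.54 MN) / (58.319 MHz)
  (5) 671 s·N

(3)

Dimensions:
  (1) kg·m·s⁻¹
  (2) [s] · [kg·m·s⁻²] = kg·m·s⁻¹
  (3) [kg·m·s⁻¹] / [kg] = m·s⁻¹
  (4) [kg·m·s⁻²] / [s⁻¹] = kg·m·s⁻¹
  (5) N·s = kg·m·s⁻²·s = kg·m·s⁻¹
All reduce to kg·m·s⁻¹ except (3), which is m·s⁻¹.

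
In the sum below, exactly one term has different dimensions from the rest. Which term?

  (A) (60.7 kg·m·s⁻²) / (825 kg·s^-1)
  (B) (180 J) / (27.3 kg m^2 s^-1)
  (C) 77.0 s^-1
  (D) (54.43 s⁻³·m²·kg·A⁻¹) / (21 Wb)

(A)

Dimensions:
  (A) [kg·m·s⁻²] / [kg·s⁻¹] = m·s⁻¹
  (B) [kg·m²·s⁻²] / [kg·m²·s⁻¹] = s⁻¹
  (C) s⁻¹
  (D) [kg·m²·s⁻³·A⁻¹] / [kg·m²·s⁻²·A⁻¹] = s⁻¹
All reduce to s⁻¹ except (A), which is m·s⁻¹.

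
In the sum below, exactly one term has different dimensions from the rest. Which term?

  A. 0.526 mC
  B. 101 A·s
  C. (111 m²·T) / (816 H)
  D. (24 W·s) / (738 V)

In SI base units:
  A. C = s·A
  B. A·s = s·A
  C. [kg·m²·s⁻²·A⁻¹] / [kg·m²·s⁻²·A⁻²] = A
  D. [kg·m²·s⁻²] / [kg·m²·s⁻³·A⁻¹] = s·A
All reduce to s·A except C., which is A.

C.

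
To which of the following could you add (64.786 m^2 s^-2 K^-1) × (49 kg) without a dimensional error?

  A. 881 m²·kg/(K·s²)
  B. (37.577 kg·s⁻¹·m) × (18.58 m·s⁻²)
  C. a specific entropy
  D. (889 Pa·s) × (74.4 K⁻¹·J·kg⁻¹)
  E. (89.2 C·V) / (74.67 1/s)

Reference: [m²·s⁻²·K⁻¹] · [kg] = kg·m²·s⁻²·K⁻¹.
Each option:
  A. kg·m²·s⁻²·K⁻¹  ← same
  B. [kg·m·s⁻¹] · [m·s⁻²] = kg·m²·s⁻³
  C. [specific entropy] = m²·s⁻²·K⁻¹
  D. [kg·m⁻¹·s⁻¹] · [m²·s⁻²·K⁻¹] = kg·m·s⁻³·K⁻¹
  E. [kg·m²·s⁻²] / [s⁻¹] = kg·m²·s⁻¹
Only A. matches kg·m²·s⁻²·K⁻¹.

A.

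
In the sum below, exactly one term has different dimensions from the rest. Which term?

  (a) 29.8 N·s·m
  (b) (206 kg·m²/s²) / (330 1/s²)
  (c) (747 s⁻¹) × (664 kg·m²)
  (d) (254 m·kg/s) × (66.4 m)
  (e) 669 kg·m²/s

Dimensions:
  (a) N·m·s = kg·m·s⁻²·m·s = kg·m²·s⁻¹
  (b) [kg·m²·s⁻²] / [s⁻²] = kg·m²
  (c) [s⁻¹] · [kg·m²] = kg·m²·s⁻¹
  (d) [kg·m·s⁻¹] · [m] = kg·m²·s⁻¹
  (e) kg·m²·s⁻¹
All reduce to kg·m²·s⁻¹ except (b), which is kg·m².

(b)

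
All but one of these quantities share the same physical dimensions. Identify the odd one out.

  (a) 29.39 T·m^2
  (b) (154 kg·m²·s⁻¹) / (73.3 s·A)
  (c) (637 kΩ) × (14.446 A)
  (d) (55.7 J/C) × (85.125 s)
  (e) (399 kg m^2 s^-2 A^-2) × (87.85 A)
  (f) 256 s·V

(c)

In SI base units:
  (a) T·m² = Wb·m⁻²·m² = kg·m²·s⁻²·A⁻¹
  (b) [kg·m²·s⁻¹] / [s·A] = kg·m²·s⁻²·A⁻¹
  (c) [kg·m²·s⁻³·A⁻²] · [A] = kg·m²·s⁻³·A⁻¹
  (d) [kg·m²·s⁻³·A⁻¹] · [s] = kg·m²·s⁻²·A⁻¹
  (e) [kg·m²·s⁻²·A⁻²] · [A] = kg·m²·s⁻²·A⁻¹
  (f) V·s = J·C⁻¹·s = kg·m²·s⁻²·A⁻¹
All reduce to kg·m²·s⁻²·A⁻¹ except (c), which is kg·m²·s⁻³·A⁻¹.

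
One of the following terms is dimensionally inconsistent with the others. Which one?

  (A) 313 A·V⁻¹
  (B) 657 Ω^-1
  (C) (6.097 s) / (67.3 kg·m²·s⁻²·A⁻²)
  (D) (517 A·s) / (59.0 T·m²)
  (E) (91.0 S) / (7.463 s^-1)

(E)

In SI base units:
  (A) A·V⁻¹ = A·(J·C⁻¹)⁻¹ = kg⁻¹·m⁻²·s³·A²
  (B) Ω⁻¹ = (V·A⁻¹)⁻¹ = kg⁻¹·m⁻²·s³·A²
  (C) [s] / [kg·m²·s⁻²·A⁻²] = kg⁻¹·m⁻²·s³·A²
  (D) [s·A] / [kg·m²·s⁻²·A⁻¹] = kg⁻¹·m⁻²·s³·A²
  (E) [kg⁻¹·m⁻²·s³·A²] / [s⁻¹] = kg⁻¹·m⁻²·s⁴·A²
All reduce to kg⁻¹·m⁻²·s³·A² except (E), which is kg⁻¹·m⁻²·s⁴·A².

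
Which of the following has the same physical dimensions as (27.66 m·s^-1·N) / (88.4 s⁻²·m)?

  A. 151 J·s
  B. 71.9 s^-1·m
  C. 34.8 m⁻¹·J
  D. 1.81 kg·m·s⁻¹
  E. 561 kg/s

Reference: [kg·m²·s⁻³] / [m·s⁻²] = kg·m·s⁻¹.
Each option:
  A. J·s = N·m·s = kg·m²·s⁻¹
  B. m·s⁻¹
  C. J·m⁻¹ = N·m·m⁻¹ = kg·m·s⁻²
  D. kg·m·s⁻¹  ← same
  E. kg·s⁻¹
Only D. matches kg·m·s⁻¹.

D.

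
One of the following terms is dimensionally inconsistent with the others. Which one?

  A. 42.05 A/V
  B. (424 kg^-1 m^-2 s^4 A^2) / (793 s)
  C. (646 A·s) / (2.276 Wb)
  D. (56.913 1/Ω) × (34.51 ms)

D.

Work out the base dimensions of each:
  A. A·V⁻¹ = A·(J·C⁻¹)⁻¹ = kg⁻¹·m⁻²·s³·A²
  B. [kg⁻¹·m⁻²·s⁴·A²] / [s] = kg⁻¹·m⁻²·s³·A²
  C. [s·A] / [kg·m²·s⁻²·A⁻¹] = kg⁻¹·m⁻²·s³·A²
  D. [kg⁻¹·m⁻²·s³·A²] · [s] = kg⁻¹·m⁻²·s⁴·A²
All reduce to kg⁻¹·m⁻²·s³·A² except D., which is kg⁻¹·m⁻²·s⁴·A².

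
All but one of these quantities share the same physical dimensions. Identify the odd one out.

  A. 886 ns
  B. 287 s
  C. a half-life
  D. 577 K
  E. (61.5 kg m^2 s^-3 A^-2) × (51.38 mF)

Work out the base dimensions of each:
  A. s
  B. s
  C. [half-life] = s
  D. K
  E. [kg·m²·s⁻³·A⁻²] · [kg⁻¹·m⁻²·s⁴·A²] = s
All reduce to s except D., which is K.

D.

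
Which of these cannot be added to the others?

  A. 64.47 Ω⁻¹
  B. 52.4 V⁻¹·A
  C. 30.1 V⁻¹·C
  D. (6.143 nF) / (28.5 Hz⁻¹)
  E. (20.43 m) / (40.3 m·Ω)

Reduce each to base SI dimensions:
  A. Ω⁻¹ = (V·A⁻¹)⁻¹ = kg⁻¹·m⁻²·s³·A²
  B. A·V⁻¹ = A·(J·C⁻¹)⁻¹ = kg⁻¹·m⁻²·s³·A²
  C. C·V⁻¹ = s·A·(J·C⁻¹)⁻¹ = kg⁻¹·m⁻²·s⁴·A²
  D. [kg⁻¹·m⁻²·s⁴·A²] / [s] = kg⁻¹·m⁻²·s³·A²
  E. [m] / [kg·m³·s⁻³·A⁻²] = kg⁻¹·m⁻²·s³·A²
All reduce to kg⁻¹·m⁻²·s³·A² except C., which is kg⁻¹·m⁻²·s⁴·A².

C.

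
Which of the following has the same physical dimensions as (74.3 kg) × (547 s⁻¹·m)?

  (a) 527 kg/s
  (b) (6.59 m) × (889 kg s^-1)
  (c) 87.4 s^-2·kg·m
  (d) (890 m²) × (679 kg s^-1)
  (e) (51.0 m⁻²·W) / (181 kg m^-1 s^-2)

Reference: [kg] · [m·s⁻¹] = kg·m·s⁻¹.
Each option:
  (a) kg·s⁻¹
  (b) [m] · [kg·s⁻¹] = kg·m·s⁻¹  ← same
  (c) kg·m·s⁻²
  (d) [m²] · [kg·s⁻¹] = kg·m²·s⁻¹
  (e) [kg·s⁻³] / [kg·m⁻¹·s⁻²] = m·s⁻¹
Only (b) matches kg·m·s⁻¹.

(b)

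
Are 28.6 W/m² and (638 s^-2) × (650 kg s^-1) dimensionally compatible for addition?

Yes

In SI base units:
  28.6 W/m²:  W·m⁻² = J·s⁻¹·m⁻² = kg·s⁻³
  (638 s^-2) × (650 kg s^-1):  [s⁻²] · [kg·s⁻¹] = kg·s⁻³
Both are kg·s⁻³, so they have the same dimensions and can be added.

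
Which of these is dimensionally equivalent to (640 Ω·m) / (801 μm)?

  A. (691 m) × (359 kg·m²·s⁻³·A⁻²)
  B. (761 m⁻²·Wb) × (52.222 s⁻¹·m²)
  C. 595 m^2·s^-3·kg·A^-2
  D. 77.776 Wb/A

C.

Reference: [kg·m³·s⁻³·A⁻²] / [m] = kg·m²·s⁻³·A⁻².
Each option:
  A. [m] · [kg·m²·s⁻³·A⁻²] = kg·m³·s⁻³·A⁻²
  B. [kg·s⁻²·A⁻¹] · [m²·s⁻¹] = kg·m²·s⁻³·A⁻¹
  C. kg·m²·s⁻³·A⁻²  ← same
  D. Wb·A⁻¹ = V·s·A⁻¹ = kg·m²·s⁻²·A⁻²
Only C. matches kg·m²·s⁻³·A⁻².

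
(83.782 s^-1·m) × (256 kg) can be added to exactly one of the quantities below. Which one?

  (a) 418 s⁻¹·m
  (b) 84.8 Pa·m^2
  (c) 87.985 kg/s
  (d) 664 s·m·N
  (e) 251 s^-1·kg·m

(e)

Reference: [m·s⁻¹] · [kg] = kg·m·s⁻¹.
Each option:
  (a) m·s⁻¹
  (b) Pa·m² = N·m⁻²·m² = kg·m·s⁻²
  (c) kg·s⁻¹
  (d) N·m·s = kg·m·s⁻²·m·s = kg·m²·s⁻¹
  (e) kg·m·s⁻¹  ← same
Only (e) matches kg·m·s⁻¹.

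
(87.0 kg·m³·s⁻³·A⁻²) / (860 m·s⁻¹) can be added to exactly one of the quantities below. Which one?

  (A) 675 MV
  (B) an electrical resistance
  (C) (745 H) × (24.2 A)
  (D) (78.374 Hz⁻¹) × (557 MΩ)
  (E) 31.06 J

Reference: [kg·m³·s⁻³·A⁻²] / [m·s⁻¹] = kg·m²·s⁻²·A⁻².
Each option:
  (A) V = J·C⁻¹ = kg·m²·s⁻³·A⁻¹
  (B) [electrical resistance] = kg·m²·s⁻³·A⁻²
  (C) [kg·m²·s⁻²·A⁻²] · [A] = kg·m²·s⁻²·A⁻¹
  (D) [s] · [kg·m²·s⁻³·A⁻²] = kg·m²·s⁻²·A⁻²  ← same
  (E) J = N·m = kg·m²·s⁻²
Only (D) matches kg·m²·s⁻²·A⁻².

(D)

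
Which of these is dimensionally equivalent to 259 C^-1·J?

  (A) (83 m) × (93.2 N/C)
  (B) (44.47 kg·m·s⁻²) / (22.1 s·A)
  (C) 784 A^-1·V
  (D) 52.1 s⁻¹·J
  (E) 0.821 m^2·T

Reference: J·C⁻¹ = N·m·(s·A)⁻¹ = kg·m²·s⁻³·A⁻¹.
Each option:
  (A) [m] · [kg·m·s⁻³·A⁻¹] = kg·m²·s⁻³·A⁻¹  ← same
  (B) [kg·m·s⁻²] / [s·A] = kg·m·s⁻³·A⁻¹
  (C) V·A⁻¹ = J·C⁻¹·A⁻¹ = kg·m²·s⁻³·A⁻²
  (D) J·s⁻¹ = N·m·s⁻¹ = kg·m²·s⁻³
  (E) T·m² = Wb·m⁻²·m² = kg·m²·s⁻²·A⁻¹
Only (A) matches kg·m²·s⁻³·A⁻¹.

(A)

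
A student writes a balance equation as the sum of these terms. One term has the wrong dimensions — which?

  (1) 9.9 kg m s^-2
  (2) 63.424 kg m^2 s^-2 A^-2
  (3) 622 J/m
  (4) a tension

Expand each in SI base units:
  (1) kg·m·s⁻²
  (2) kg·m²·s⁻²·A⁻²
  (3) J·m⁻¹ = N·m·m⁻¹ = kg·m·s⁻²
  (4) [tension] = kg·m·s⁻²
All reduce to kg·m·s⁻² except (2), which is kg·m²·s⁻²·A⁻².

(2)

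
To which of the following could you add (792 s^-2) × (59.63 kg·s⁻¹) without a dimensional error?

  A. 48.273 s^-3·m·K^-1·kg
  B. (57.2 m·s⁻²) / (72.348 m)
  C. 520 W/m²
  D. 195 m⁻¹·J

Reference: [s⁻²] · [kg·s⁻¹] = kg·s⁻³.
Each option:
  A. kg·m·s⁻³·K⁻¹
  B. [m·s⁻²] / [m] = s⁻²
  C. W·m⁻² = J·s⁻¹·m⁻² = kg·s⁻³  ← same
  D. J·m⁻¹ = N·m·m⁻¹ = kg·m·s⁻²
Only C. matches kg·s⁻³.

C.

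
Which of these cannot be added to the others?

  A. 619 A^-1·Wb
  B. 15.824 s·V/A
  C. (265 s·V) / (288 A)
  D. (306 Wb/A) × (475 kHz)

Reduce each to base SI dimensions:
  A. Wb·A⁻¹ = V·s·A⁻¹ = kg·m²·s⁻²·A⁻²
  B. V·s·A⁻¹ = J·C⁻¹·s·A⁻¹ = kg·m²·s⁻²·A⁻²
  C. [kg·m²·s⁻²·A⁻¹] / [A] = kg·m²·s⁻²·A⁻²
  D. [kg·m²·s⁻²·A⁻²] · [s⁻¹] = kg·m²·s⁻³·A⁻²
All reduce to kg·m²·s⁻²·A⁻² except D., which is kg·m²·s⁻³·A⁻².

D.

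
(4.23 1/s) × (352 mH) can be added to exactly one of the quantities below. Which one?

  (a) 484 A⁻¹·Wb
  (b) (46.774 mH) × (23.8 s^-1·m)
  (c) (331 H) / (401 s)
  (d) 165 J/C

Reference: [s⁻¹] · [kg·m²·s⁻²·A⁻²] = kg·m²·s⁻³·A⁻².
Each option:
  (a) Wb·A⁻¹ = V·s·A⁻¹ = kg·m²·s⁻²·A⁻²
  (b) [kg·m²·s⁻²·A⁻²] · [m·s⁻¹] = kg·m³·s⁻³·A⁻²
  (c) [kg·m²·s⁻²·A⁻²] / [s] = kg·m²·s⁻³·A⁻²  ← same
  (d) J·C⁻¹ = N·m·(s·A)⁻¹ = kg·m²·s⁻³·A⁻¹
Only (c) matches kg·m²·s⁻³·A⁻².

(c)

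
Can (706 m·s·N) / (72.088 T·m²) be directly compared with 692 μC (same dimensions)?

In SI base units:
  (706 m·s·N) / (72.088 T·m²):  [kg·m²·s⁻¹] / [kg·m²·s⁻²·A⁻¹] = s·A
  692 μC:  C = s·A
Both are s·A, so they have the same dimensions and can be added.

Yes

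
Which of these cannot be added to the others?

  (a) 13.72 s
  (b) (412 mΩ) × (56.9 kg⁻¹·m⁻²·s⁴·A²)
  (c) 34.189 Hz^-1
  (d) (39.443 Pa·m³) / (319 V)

Expand each in SI base units:
  (a) s
  (b) [kg·m²·s⁻³·A⁻²] · [kg⁻¹·m⁻²·s⁴·A²] = s
  (c) Hz⁻¹ = (s⁻¹)⁻¹ = s
  (d) [kg·m²·s⁻²] / [kg·m²·s⁻³·A⁻¹] = s·A
All reduce to s except (d), which is s·A.

(d)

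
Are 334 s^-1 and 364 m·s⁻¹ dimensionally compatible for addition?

Reduce each to base SI dimensions:
  334 s^-1:  s⁻¹
  364 m·s⁻¹:  m·s⁻¹
s⁻¹ ≠ m·s⁻¹, so they cannot be added.

No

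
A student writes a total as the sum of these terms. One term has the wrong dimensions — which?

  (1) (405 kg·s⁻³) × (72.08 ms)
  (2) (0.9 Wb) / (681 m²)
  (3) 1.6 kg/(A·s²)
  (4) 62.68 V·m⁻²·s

(1)

Expand each in SI base units:
  (1) [kg·s⁻³] · [s] = kg·s⁻²
  (2) [kg·m²·s⁻²·A⁻¹] / [m²] = kg·s⁻²·A⁻¹
  (3) kg·s⁻²·A⁻¹
  (4) V·s·m⁻² = J·C⁻¹·s·m⁻² = kg·s⁻²·A⁻¹
All reduce to kg·s⁻²·A⁻¹ except (1), which is kg·s⁻².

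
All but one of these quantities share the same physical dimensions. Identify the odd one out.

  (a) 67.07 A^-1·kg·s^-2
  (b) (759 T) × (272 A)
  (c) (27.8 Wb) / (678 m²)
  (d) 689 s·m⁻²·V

Work out the base dimensions of each:
  (a) kg·s⁻²·A⁻¹
  (b) [kg·s⁻²·A⁻¹] · [A] = kg·s⁻²
  (c) [kg·m²·s⁻²·A⁻¹] / [m²] = kg·s⁻²·A⁻¹
  (d) V·s·m⁻² = J·C⁻¹·s·m⁻² = kg·s⁻²·A⁻¹
All reduce to kg·s⁻²·A⁻¹ except (b), which is kg·s⁻².

(b)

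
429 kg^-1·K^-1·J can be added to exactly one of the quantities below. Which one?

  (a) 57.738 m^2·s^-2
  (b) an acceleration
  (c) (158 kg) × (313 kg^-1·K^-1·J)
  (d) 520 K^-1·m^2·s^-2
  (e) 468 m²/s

(d)

Reference: J·kg⁻¹·K⁻¹ = N·m·kg⁻¹·K⁻¹ = m²·s⁻²·K⁻¹.
Each option:
  (a) m²·s⁻²
  (b) [acceleration] = m·s⁻²
  (c) [kg] · [m²·s⁻²·K⁻¹] = kg·m²·s⁻²·K⁻¹
  (d) m²·s⁻²·K⁻¹  ← same
  (e) m²·s⁻¹
Only (d) matches m²·s⁻²·K⁻¹.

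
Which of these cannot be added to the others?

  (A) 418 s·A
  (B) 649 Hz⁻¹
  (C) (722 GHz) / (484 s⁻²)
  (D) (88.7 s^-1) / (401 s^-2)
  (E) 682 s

Expand each in SI base units:
  (A) A·s = s·A
  (B) Hz⁻¹ = (s⁻¹)⁻¹ = s
  (C) [s⁻¹] / [s⁻²] = s
  (D) [s⁻¹] / [s⁻²] = s
  (E) s
All reduce to s except (A), which is s·A.

(A)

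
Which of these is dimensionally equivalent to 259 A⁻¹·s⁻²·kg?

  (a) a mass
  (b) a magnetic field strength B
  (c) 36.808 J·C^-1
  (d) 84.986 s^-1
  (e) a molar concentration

Reference: kg·s⁻²·A⁻¹.
Each option:
  (a) [mass] = kg
  (b) [magnetic field strength B] = kg·s⁻²·A⁻¹  ← same
  (c) J·C⁻¹ = N·m·(s·A)⁻¹ = kg·m²·s⁻³·A⁻¹
  (d) s⁻¹
  (e) [molar concentration] = m⁻³·mol
Only (b) matches kg·s⁻²·A⁻¹.

(b)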